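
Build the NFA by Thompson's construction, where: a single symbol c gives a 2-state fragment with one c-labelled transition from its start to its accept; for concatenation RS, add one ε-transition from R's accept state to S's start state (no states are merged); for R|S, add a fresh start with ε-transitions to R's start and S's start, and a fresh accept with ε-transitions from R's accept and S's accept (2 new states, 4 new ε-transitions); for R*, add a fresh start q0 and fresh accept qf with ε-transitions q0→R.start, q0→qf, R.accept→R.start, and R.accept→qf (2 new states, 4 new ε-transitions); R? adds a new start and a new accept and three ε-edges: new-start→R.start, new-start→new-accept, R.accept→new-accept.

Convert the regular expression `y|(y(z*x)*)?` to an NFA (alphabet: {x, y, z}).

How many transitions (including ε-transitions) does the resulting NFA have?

21

Bottom-up over the parse tree:
Each of the 4 symbol leaves contributes 1 transition (1 symbol, 0 ε).
  z* : 5 transitions (1 symbol, 4 ε)
  z*x : 7 transitions (2 symbol, 5 ε)
  (z*x)* : 11 transitions (2 symbol, 9 ε)
  y(z*x)* : 13 transitions (3 symbol, 10 ε)
  (y(z*x)*)? : 16 transitions (3 symbol, 13 ε)
  y|(y(z*x)*)? : 21 transitions (4 symbol, 17 ε)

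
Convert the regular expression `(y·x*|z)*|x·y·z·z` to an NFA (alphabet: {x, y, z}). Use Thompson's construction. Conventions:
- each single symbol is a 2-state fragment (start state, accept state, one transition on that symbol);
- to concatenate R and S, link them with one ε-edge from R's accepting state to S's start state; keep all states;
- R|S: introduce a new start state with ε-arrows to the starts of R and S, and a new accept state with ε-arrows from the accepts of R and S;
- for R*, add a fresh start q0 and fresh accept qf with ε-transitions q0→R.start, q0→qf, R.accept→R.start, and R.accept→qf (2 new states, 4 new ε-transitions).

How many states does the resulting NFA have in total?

22

Recursing over subexpressions:
Each of the 7 symbol leaves contributes a 2-state fragment.
  x* — 4 states
  y·x* — 6 states
  y·x*|z — 10 states
  (y·x*|z)* — 12 states
  x·y·z·z — 8 states
  (y·x*|z)*|x·y·z·z — 22 states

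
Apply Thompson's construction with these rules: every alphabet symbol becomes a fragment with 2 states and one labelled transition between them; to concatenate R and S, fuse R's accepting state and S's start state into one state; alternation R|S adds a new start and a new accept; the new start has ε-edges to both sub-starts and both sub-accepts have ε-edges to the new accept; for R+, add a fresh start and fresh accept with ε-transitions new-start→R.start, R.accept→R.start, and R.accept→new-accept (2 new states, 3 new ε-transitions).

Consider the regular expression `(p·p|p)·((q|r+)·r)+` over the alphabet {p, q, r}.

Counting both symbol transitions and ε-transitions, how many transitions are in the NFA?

Recursing over subexpressions:
Each of the 6 symbol leaves contributes 1 transition (1 symbol, 0 ε).
  p·p — 2 transitions (2 symbol, 0 ε)
  p·p|p — 7 transitions (3 symbol, 4 ε)
  r+ — 4 transitions (1 symbol, 3 ε)
  q|r+ — 9 transitions (2 symbol, 7 ε)
  (q|r+)·r — 10 transitions (3 symbol, 7 ε)
  ((q|r+)·r)+ — 13 transitions (3 symbol, 10 ε)
  (p·p|p)·((q|r+)·r)+ — 20 transitions (6 symbol, 14 ε)

20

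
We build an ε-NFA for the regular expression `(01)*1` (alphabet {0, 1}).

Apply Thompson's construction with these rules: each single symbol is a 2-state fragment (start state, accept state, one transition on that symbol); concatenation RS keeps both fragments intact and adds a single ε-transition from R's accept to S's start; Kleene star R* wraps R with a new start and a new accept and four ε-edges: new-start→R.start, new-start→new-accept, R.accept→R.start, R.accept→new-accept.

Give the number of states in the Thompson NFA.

8

Bottom-up over the parse tree:
Each of the 3 symbol leaves contributes a 2-state fragment.
  01 — 4 states
  (01)* — 6 states
  (01)*1 — 8 states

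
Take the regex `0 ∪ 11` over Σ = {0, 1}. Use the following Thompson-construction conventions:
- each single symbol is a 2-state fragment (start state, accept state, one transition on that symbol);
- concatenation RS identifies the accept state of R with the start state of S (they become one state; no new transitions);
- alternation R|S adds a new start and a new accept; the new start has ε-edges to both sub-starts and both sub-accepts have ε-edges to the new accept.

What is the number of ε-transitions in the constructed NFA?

4

By structural recursion:
Each of the 3 symbol leaves contributes 0 ε-transitions.
  11 = 0 ε-transitions
  0 ∪ 11 = 4 ε-transitions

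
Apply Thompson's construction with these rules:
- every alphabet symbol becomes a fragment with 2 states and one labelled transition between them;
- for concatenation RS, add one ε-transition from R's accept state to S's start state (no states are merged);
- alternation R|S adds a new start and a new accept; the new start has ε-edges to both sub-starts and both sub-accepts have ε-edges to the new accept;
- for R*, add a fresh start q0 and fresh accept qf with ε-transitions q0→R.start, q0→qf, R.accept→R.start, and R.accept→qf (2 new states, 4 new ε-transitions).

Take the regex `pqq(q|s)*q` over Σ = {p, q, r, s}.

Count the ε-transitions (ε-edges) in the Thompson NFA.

Per subexpression:
Each of the 6 symbol leaves contributes 0 ε-transitions.
  q|s = 4 ε-transitions
  (q|s)* = 8 ε-transitions
  pqq(q|s)*q = 12 ε-transitions

12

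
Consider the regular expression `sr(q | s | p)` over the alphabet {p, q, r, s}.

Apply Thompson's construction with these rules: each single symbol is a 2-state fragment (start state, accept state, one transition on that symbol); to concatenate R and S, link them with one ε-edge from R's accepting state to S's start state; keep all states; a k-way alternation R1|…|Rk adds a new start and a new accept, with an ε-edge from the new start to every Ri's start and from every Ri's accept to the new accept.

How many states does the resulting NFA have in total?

Per subexpression:
Each of the 5 symbol leaves contributes a 2-state fragment.
  q | s | p → 8 states
  sr(q | s | p) → 12 states

12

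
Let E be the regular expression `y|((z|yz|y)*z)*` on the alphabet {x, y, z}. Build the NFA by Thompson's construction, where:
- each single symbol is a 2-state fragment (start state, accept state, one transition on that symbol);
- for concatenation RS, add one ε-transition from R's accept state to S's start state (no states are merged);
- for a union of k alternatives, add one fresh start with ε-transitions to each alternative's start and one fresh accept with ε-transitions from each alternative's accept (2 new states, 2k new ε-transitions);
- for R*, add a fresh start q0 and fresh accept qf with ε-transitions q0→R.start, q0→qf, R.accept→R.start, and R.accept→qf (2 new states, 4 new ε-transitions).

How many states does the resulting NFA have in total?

Recursing over subexpressions:
Each of the 6 symbol leaves contributes a 2-state fragment.
  yz : 4 states
  z|yz|y : 10 states
  (z|yz|y)* : 12 states
  (z|yz|y)*z : 14 states
  ((z|yz|y)*z)* : 16 states
  y|((z|yz|y)*z)* : 20 states

20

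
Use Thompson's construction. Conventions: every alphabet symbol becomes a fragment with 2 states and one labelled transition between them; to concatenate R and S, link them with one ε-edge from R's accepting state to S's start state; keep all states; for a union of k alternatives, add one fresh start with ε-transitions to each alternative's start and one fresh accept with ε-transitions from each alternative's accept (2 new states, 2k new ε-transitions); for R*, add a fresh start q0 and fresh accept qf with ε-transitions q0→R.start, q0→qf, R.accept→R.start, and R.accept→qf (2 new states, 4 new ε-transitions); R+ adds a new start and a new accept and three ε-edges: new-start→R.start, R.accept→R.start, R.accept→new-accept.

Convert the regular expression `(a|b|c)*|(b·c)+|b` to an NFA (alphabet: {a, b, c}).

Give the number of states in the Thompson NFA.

20

Building bottom-up:
Each of the 6 symbol leaves contributes a 2-state fragment.
  a|b|c = 8 states
  (a|b|c)* = 10 states
  b·c = 4 states
  (b·c)+ = 6 states
  (a|b|c)*|(b·c)+|b = 20 states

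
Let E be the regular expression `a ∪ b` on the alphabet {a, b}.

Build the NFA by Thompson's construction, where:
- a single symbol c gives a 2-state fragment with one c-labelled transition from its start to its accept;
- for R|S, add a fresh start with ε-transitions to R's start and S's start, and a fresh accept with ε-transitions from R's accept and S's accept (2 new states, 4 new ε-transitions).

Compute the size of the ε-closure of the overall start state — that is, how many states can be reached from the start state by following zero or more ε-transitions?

Compute the ε-closure size of each fragment's start state recursively; a symbol fragment's start has no outgoing ε-edge, so its closure is just itself (size 1).
  a ∪ b : |ε-closure| = 1 + 1 + 1 = 3 (the new accept is not ε-reachable since no branch accepts ε)

3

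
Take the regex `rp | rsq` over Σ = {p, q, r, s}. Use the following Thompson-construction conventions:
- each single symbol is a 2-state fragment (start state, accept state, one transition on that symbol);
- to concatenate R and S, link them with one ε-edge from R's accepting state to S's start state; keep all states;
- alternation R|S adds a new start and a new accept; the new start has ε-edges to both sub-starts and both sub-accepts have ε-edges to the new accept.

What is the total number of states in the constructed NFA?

12

Building bottom-up:
Each of the 5 symbol leaves contributes a 2-state fragment.
  rp = 4 states
  rsq = 6 states
  rp | rsq = 12 states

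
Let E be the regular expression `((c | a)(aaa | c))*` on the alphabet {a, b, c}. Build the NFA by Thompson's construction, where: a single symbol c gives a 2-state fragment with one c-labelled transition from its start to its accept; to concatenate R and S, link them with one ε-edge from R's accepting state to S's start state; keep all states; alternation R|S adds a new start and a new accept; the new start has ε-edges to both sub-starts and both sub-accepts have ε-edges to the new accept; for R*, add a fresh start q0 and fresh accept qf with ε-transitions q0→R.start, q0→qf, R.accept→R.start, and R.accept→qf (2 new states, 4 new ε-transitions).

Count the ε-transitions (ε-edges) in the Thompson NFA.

Bottom-up over the parse tree:
Each of the 6 symbol leaves contributes 0 ε-transitions.
  c | a → 4 ε-transitions
  aaa → 2 ε-transitions
  aaa | c → 6 ε-transitions
  (c | a)(aaa | c) → 11 ε-transitions
  ((c | a)(aaa | c))* → 15 ε-transitions

15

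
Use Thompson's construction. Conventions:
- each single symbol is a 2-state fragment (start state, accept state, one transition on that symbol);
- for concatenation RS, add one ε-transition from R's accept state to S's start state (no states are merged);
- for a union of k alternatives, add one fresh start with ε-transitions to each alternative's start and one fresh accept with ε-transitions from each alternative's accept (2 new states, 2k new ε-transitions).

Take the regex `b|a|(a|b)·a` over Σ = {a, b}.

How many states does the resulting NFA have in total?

14

Per subexpression:
Each of the 5 symbol leaves contributes a 2-state fragment.
  a|b : 6 states
  (a|b)·a : 8 states
  b|a|(a|b)·a : 14 states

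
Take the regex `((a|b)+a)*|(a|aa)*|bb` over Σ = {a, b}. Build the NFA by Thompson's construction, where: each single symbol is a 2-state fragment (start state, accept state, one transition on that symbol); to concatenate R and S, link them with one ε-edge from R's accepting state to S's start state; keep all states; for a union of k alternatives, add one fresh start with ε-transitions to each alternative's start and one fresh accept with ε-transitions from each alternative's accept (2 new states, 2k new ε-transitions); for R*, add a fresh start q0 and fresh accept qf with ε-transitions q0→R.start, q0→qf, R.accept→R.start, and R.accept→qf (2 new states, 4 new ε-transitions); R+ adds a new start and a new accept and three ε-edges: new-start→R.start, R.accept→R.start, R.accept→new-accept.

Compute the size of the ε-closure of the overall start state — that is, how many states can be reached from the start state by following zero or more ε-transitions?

14

Work bottom-up. For each fragment F, track |ε-closure(F.start)| and whether F's accept lies in that closure (i.e. whether F accepts ε). A single-symbol fragment has closure size 1 and does not accept ε.
  a|b → new start ε-reaches every alternative's start; none of them accept ε, so the new accept is not reached: |closure| = 1 + 1 + 1 = 3
  (a|b)+ → new start ε-reaches only the body's start; the new accept needs a symbol first: |closure| = 1 + 3 = 4
  (a|b)+a → |closure| equals the left operand's closure size = 4 (its accept is not ε-reachable, so the closure stops there)
  ((a|b)+a)* → new start has ε-edges to the inner start and to the new accept, so |closure| = 2 + 4 = 6
  aa → same as the first factor's closure: |closure| = 1
  a|aa → |closure| = 1 + 1 + 1 = 3 (the new accept is not ε-reachable since no branch accepts ε)
  (a|aa)* → new start has ε-edges to the inner start and to the new accept, so |closure| = 2 + 3 = 5
  bb → same as the first factor's closure: |closure| = 1
  ((a|b)+a)*|(a|aa)*|bb → new start ε-reaches every alternative's start; at least one alternative accepts ε, so the union's new accept is reached too: |closure| = 1 + 6 + 5 + 1 + 1 = 14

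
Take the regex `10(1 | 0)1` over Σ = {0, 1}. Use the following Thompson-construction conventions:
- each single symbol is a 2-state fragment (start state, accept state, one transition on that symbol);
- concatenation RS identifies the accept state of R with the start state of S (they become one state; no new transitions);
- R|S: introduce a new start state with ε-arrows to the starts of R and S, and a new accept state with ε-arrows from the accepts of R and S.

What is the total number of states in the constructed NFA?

9

Per subexpression:
Each of the 5 symbol leaves contributes a 2-state fragment.
  1 | 0 → 6 states
  10(1 | 0)1 → 9 states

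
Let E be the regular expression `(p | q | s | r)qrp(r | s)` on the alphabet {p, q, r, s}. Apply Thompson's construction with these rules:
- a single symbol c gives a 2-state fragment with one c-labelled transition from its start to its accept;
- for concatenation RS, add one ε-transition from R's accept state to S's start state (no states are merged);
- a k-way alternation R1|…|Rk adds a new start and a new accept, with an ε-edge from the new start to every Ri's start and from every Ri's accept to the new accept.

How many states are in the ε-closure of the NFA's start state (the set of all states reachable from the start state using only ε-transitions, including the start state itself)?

5

Compute the ε-closure size of each fragment's start state recursively; a symbol fragment's start has no outgoing ε-edge, so its closure is just itself (size 1).
  p | q | s | r — C = 1 + 1 + 1 + 1 + 1 = 5 (the new accept is not ε-reachable since no branch accepts ε)
  r | s — new start ε-reaches every alternative's start; none of them accept ε, so the new accept is not reached: C = 1 + 1 + 1 = 3
  (p | q | s | r)qrp(r | s) — C equals the left operand's closure size = 5 (its accept is not ε-reachable, so the closure stops there)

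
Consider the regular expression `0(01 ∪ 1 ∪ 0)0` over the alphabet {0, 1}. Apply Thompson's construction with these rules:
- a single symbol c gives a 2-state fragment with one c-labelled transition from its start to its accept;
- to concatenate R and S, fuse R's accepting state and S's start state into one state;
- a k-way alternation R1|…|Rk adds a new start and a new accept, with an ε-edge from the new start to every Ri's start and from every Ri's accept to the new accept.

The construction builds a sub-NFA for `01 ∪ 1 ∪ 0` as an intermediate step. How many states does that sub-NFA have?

Fragment for `01 ∪ 1 ∪ 0`:
Each of the 4 symbol leaves contributes a 2-state fragment.
  01 : 3 states
  01 ∪ 1 ∪ 0 : 9 states

9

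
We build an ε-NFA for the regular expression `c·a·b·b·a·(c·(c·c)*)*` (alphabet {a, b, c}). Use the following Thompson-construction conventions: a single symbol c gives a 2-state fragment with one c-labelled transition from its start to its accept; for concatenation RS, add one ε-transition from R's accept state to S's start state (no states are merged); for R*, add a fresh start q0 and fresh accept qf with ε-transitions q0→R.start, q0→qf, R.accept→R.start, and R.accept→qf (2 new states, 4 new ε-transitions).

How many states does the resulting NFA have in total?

Bottom-up over the parse tree:
Each of the 8 symbol leaves contributes a 2-state fragment.
  c·c → 4 states
  (c·c)* → 6 states
  c·(c·c)* → 8 states
  (c·(c·c)*)* → 10 states
  c·a·b·b·a·(c·(c·c)*)* → 20 states

20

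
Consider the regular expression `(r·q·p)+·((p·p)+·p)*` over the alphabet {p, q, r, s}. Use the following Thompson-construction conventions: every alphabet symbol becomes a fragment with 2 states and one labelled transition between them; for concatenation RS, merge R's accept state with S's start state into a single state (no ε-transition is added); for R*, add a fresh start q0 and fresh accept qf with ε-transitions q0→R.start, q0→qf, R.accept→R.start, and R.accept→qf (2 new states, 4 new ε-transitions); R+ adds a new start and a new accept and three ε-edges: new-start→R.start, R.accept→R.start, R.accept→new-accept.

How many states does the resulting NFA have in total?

13

Recursing over subexpressions:
Each of the 6 symbol leaves contributes a 2-state fragment.
  r·q·p = 4 states
  (r·q·p)+ = 6 states
  p·p = 3 states
  (p·p)+ = 5 states
  (p·p)+·p = 6 states
  ((p·p)+·p)* = 8 states
  (r·q·p)+·((p·p)+·p)* = 13 states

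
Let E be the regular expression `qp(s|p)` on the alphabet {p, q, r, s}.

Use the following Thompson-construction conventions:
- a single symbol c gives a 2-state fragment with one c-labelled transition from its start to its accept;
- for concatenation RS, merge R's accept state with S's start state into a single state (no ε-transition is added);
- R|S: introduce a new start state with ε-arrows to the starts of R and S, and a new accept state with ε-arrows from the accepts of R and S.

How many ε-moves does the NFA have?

Bottom-up over the parse tree:
Each of the 4 symbol leaves contributes 0 ε-transitions.
  s|p — 4 ε-transitions
  qp(s|p) — 4 ε-transitions

4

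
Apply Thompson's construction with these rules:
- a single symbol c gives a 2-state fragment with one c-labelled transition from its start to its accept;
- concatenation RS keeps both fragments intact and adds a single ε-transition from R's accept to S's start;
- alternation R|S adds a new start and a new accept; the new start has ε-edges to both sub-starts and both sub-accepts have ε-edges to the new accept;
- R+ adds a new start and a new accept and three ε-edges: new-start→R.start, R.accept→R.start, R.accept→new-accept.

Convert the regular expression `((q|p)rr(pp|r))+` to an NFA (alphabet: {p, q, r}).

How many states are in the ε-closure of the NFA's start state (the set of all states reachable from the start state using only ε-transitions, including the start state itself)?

Let C(F) = |ε-closure(F.start)| within fragment F, and note whether F accepts ε. Symbol fragments have C = 1 and do not accept ε. Then:
  q|p — new start ε-reaches every alternative's start; none of them accept ε, so the new accept is not reached: |ε-closure| = 1 + 1 + 1 = 3
  pp — same as the first factor's closure: |ε-closure| = 1
  pp|r — new start ε-reaches every alternative's start; none of them accept ε, so the new accept is not reached: |ε-closure| = 1 + 1 + 1 = 3
  (q|p)rr(pp|r) — |ε-closure| equals the left operand's closure size = 3 (its accept is not ε-reachable, so the closure stops there)
  ((q|p)rr(pp|r))+ — new start ε-reaches only the body's start; the new accept needs a symbol first: |ε-closure| = 1 + 3 = 4

4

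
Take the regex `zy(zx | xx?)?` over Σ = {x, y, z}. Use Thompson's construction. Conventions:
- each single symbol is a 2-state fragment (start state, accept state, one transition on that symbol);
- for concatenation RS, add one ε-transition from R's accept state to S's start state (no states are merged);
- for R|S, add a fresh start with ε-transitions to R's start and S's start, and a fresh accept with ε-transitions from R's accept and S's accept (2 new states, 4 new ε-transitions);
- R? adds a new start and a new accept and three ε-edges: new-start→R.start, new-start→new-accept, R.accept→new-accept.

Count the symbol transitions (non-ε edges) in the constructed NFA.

6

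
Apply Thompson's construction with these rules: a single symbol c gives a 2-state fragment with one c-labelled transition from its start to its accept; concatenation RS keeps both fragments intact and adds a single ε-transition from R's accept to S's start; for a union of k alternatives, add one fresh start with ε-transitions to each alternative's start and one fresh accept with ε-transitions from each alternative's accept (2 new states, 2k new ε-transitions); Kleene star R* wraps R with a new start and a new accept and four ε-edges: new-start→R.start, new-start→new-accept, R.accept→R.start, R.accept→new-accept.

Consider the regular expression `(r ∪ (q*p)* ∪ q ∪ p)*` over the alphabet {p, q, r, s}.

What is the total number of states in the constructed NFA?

By structural recursion:
Each of the 5 symbol leaves contributes a 2-state fragment.
  q* — 4 states
  q*p — 6 states
  (q*p)* — 8 states
  r ∪ (q*p)* ∪ q ∪ p — 16 states
  (r ∪ (q*p)* ∪ q ∪ p)* — 18 states

18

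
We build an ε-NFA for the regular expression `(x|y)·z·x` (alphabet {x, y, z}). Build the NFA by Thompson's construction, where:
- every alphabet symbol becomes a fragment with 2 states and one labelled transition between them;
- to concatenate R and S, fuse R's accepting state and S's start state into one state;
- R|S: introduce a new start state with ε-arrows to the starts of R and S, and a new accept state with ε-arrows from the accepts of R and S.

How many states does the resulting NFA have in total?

8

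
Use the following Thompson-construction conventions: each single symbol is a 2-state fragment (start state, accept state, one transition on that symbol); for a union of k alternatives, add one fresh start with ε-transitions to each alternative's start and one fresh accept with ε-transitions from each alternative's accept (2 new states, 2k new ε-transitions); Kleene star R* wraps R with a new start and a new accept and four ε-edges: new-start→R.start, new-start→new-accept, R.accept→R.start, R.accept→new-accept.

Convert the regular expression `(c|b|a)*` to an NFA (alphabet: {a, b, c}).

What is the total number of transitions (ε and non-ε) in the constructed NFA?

13

By structural recursion:
Each of the 3 symbol leaves contributes 1 transition (1 symbol, 0 ε).
  c|b|a = 9 transitions (3 symbol, 6 ε)
  (c|b|a)* = 13 transitions (3 symbol, 10 ε)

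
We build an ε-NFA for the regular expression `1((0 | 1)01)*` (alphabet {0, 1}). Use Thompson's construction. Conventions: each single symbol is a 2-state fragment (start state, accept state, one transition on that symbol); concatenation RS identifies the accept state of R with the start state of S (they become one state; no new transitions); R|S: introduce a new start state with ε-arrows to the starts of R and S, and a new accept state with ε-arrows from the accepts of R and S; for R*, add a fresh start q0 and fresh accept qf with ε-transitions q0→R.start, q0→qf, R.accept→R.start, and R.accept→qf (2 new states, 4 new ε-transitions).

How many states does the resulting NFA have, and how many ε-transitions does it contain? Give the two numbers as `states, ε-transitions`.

11, 8

Bottom-up over the parse tree:
Each of the 5 symbol leaves contributes 2 states and 0 ε-transitions.
  0 | 1 : 6 states, 4 ε-transitions
  (0 | 1)01 : 8 states, 4 ε-transitions
  ((0 | 1)01)* : 10 states, 8 ε-transitions
  1((0 | 1)01)* : 11 states, 8 ε-transitions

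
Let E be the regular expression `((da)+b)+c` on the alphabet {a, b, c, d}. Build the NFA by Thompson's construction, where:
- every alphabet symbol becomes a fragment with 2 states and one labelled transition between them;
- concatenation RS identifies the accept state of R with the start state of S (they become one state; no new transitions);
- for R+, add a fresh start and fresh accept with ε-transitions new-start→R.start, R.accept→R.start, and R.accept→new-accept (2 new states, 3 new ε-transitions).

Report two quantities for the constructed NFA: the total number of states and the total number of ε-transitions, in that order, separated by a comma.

9, 6

Recursing over subexpressions:
Each of the 4 symbol leaves contributes 2 states and 0 ε-transitions.
  da : 3 states, 0 ε-transitions
  (da)+ : 5 states, 3 ε-transitions
  (da)+b : 6 states, 3 ε-transitions
  ((da)+b)+ : 8 states, 6 ε-transitions
  ((da)+b)+c : 9 states, 6 ε-transitions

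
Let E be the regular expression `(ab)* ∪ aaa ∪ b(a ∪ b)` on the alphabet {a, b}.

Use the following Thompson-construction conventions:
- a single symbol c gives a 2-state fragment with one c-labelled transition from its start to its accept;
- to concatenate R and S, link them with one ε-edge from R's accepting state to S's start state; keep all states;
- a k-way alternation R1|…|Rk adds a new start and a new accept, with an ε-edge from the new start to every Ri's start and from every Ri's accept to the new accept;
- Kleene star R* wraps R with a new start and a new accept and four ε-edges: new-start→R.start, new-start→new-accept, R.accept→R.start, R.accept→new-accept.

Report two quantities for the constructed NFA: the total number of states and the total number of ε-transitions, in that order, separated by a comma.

22, 18

By structural recursion:
Each of the 8 symbol leaves contributes 2 states and 0 ε-transitions.
  ab → 4 states, 1 ε-transition
  (ab)* → 6 states, 5 ε-transitions
  aaa → 6 states, 2 ε-transitions
  a ∪ b → 6 states, 4 ε-transitions
  b(a ∪ b) → 8 states, 5 ε-transitions
  (ab)* ∪ aaa ∪ b(a ∪ b) → 22 states, 18 ε-transitions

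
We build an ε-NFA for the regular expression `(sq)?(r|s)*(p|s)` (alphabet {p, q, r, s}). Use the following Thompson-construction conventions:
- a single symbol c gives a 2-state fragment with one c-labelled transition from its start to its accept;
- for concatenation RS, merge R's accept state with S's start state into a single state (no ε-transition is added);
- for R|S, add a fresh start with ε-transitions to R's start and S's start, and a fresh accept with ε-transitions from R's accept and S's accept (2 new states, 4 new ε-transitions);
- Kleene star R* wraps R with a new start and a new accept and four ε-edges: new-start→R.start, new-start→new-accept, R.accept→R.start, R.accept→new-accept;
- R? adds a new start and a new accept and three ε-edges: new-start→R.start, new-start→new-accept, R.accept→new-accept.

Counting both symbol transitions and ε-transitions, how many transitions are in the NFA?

21

Bottom-up over the parse tree:
Each of the 6 symbol leaves contributes 1 transition (1 symbol, 0 ε).
  sq = 2 transitions (2 symbol, 0 ε)
  (sq)? = 5 transitions (2 symbol, 3 ε)
  r|s = 6 transitions (2 symbol, 4 ε)
  (r|s)* = 10 transitions (2 symbol, 8 ε)
  p|s = 6 transitions (2 symbol, 4 ε)
  (sq)?(r|s)*(p|s) = 21 transitions (6 symbol, 15 ε)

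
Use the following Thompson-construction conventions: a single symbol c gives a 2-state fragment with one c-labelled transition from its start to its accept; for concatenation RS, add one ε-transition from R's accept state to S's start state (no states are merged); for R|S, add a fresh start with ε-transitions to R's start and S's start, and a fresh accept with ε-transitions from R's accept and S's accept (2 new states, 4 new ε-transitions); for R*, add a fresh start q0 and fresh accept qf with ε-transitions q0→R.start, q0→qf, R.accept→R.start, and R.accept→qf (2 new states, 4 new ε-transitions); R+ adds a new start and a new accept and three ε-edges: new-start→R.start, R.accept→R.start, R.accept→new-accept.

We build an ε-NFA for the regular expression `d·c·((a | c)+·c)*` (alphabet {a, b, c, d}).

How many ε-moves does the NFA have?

14

Per subexpression:
Each of the 5 symbol leaves contributes 0 ε-transitions.
  a | c — 4 ε-transitions
  (a | c)+ — 7 ε-transitions
  (a | c)+·c — 8 ε-transitions
  ((a | c)+·c)* — 12 ε-transitions
  d·c·((a | c)+·c)* — 14 ε-transitions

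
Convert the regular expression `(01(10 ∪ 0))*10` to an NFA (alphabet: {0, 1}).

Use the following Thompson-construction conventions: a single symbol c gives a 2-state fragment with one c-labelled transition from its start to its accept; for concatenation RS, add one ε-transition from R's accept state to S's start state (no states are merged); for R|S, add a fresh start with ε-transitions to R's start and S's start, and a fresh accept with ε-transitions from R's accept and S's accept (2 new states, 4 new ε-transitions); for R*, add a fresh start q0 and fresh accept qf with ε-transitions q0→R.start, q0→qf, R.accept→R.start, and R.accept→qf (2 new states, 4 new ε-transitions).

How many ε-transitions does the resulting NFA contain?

Per subexpression:
Each of the 7 symbol leaves contributes 0 ε-transitions.
  10 : 1 ε-transition
  10 ∪ 0 : 5 ε-transitions
  01(10 ∪ 0) : 7 ε-transitions
  (01(10 ∪ 0))* : 11 ε-transitions
  (01(10 ∪ 0))*10 : 13 ε-transitions

13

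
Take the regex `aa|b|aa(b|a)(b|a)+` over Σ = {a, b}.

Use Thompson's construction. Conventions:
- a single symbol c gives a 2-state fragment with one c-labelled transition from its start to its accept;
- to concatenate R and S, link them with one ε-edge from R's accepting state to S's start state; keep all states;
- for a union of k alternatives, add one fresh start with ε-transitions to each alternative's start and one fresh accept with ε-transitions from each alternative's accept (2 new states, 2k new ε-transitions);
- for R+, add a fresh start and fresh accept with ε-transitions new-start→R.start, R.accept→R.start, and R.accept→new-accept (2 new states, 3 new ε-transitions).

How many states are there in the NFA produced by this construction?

26

Bottom-up over the parse tree:
Each of the 9 symbol leaves contributes a 2-state fragment.
  aa = 4 states
  b|a = 6 states
  b|a = 6 states
  (b|a)+ = 8 states
  aa(b|a)(b|a)+ = 18 states
  aa|b|aa(b|a)(b|a)+ = 26 states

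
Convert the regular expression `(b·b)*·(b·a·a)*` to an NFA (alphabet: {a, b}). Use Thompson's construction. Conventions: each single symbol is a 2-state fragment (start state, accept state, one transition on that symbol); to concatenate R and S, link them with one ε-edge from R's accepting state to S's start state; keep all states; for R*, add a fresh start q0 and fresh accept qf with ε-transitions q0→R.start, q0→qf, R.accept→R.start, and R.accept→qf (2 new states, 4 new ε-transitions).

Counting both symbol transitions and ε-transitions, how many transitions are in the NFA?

17

Recursing over subexpressions:
Each of the 5 symbol leaves contributes 1 transition (1 symbol, 0 ε).
  b·b → 3 transitions (2 symbol, 1 ε)
  (b·b)* → 7 transitions (2 symbol, 5 ε)
  b·a·a → 5 transitions (3 symbol, 2 ε)
  (b·a·a)* → 9 transitions (3 symbol, 6 ε)
  (b·b)*·(b·a·a)* → 17 transitions (5 symbol, 12 ε)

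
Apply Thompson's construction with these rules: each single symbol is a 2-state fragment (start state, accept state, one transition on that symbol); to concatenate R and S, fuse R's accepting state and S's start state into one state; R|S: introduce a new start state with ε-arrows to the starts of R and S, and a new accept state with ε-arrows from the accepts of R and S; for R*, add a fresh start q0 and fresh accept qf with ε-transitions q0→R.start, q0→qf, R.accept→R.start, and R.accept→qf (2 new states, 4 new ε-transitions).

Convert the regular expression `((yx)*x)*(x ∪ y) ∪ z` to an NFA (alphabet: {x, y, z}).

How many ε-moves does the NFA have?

By structural recursion:
Each of the 6 symbol leaves contributes 0 ε-transitions.
  yx = 0 ε-transitions
  (yx)* = 4 ε-transitions
  (yx)*x = 4 ε-transitions
  ((yx)*x)* = 8 ε-transitions
  x ∪ y = 4 ε-transitions
  ((yx)*x)*(x ∪ y) = 12 ε-transitions
  ((yx)*x)*(x ∪ y) ∪ z = 16 ε-transitions

16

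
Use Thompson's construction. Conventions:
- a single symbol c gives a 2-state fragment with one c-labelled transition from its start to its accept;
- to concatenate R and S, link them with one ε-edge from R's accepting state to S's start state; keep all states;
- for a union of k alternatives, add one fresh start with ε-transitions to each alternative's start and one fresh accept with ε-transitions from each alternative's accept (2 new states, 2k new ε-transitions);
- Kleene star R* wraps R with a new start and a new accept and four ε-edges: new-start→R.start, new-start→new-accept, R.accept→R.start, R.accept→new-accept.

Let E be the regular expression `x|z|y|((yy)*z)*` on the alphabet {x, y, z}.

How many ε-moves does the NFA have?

Building bottom-up:
Each of the 6 symbol leaves contributes 0 ε-transitions.
  yy = 1 ε-transition
  (yy)* = 5 ε-transitions
  (yy)*z = 6 ε-transitions
  ((yy)*z)* = 10 ε-transitions
  x|z|y|((yy)*z)* = 18 ε-transitions

18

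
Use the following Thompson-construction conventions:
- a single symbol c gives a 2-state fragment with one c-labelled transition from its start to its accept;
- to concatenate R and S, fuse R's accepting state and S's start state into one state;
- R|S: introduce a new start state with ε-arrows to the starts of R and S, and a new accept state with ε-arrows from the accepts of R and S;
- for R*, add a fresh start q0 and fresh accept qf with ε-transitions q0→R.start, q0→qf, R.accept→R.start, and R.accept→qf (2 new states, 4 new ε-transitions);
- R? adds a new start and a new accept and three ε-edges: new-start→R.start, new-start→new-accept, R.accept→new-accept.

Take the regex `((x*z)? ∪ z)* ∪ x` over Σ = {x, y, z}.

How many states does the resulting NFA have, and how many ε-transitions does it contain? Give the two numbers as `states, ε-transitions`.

Per subexpression:
Each of the 4 symbol leaves contributes 2 states and 0 ε-transitions.
  x* → 4 states, 4 ε-transitions
  x*z → 5 states, 4 ε-transitions
  (x*z)? → 7 states, 7 ε-transitions
  (x*z)? ∪ z → 11 states, 11 ε-transitions
  ((x*z)? ∪ z)* → 13 states, 15 ε-transitions
  ((x*z)? ∪ z)* ∪ x → 17 states, 19 ε-transitions

17, 19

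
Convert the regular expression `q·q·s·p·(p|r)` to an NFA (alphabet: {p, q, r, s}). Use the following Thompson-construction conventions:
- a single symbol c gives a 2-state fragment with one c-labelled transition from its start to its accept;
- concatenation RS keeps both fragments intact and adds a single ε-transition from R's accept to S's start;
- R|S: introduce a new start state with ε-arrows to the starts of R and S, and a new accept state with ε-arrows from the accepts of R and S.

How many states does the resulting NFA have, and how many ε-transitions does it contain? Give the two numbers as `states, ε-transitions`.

Per subexpression:
Each of the 6 symbol leaves contributes 2 states and 0 ε-transitions.
  p|r = 6 states, 4 ε-transitions
  q·q·s·p·(p|r) = 14 states, 8 ε-transitions

14, 8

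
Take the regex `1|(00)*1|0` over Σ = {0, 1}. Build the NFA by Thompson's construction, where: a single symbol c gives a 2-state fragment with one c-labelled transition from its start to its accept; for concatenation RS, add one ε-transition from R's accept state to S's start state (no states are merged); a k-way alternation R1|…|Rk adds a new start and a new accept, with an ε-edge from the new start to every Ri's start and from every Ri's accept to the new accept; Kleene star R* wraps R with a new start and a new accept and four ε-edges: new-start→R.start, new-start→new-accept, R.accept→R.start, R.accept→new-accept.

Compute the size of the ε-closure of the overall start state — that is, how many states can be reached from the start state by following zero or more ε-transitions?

7

Let C(F) = |ε-closure(F.start)| within fragment F, and note whether F accepts ε. Symbol fragments have C = 1 and do not accept ε. Then:
  00 — |closure| equals the left operand's closure size = 1 (its accept is not ε-reachable, so the closure stops there)
  (00)* — the star's fresh start ε-reaches both the body's start and the fresh accept: |closure| = 2 + 1 = 3
  (00)*1 — |closure| = 3 + 1 = 4 (closure spills across the concat boundary because the left factor accepts ε)
  1|(00)*1|0 — |closure| = 1 + 1 + 4 + 1 = 7 (the new accept is not ε-reachable since no branch accepts ε)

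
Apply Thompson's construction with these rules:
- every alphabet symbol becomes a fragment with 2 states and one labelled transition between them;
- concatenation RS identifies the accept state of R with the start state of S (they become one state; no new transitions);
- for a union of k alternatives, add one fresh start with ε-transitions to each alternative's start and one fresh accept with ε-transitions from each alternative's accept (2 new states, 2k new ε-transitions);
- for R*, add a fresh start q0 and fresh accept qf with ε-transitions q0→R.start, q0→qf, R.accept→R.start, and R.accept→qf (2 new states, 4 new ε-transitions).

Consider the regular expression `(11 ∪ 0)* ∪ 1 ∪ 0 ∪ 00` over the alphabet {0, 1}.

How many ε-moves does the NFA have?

By structural recursion:
Each of the 7 symbol leaves contributes 0 ε-transitions.
  11 = 0 ε-transitions
  11 ∪ 0 = 4 ε-transitions
  (11 ∪ 0)* = 8 ε-transitions
  00 = 0 ε-transitions
  (11 ∪ 0)* ∪ 1 ∪ 0 ∪ 00 = 16 ε-transitions

16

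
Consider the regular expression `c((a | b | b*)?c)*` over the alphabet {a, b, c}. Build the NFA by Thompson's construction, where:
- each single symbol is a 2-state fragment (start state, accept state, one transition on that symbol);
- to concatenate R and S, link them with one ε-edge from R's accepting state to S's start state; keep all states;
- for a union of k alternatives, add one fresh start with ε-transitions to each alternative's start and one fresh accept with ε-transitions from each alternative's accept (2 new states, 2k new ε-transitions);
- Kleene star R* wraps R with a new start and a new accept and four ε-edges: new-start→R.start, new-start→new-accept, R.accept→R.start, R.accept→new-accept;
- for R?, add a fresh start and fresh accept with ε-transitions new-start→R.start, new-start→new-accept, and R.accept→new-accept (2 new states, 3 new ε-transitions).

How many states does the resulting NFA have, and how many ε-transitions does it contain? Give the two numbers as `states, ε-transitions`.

18, 19

Building bottom-up:
Each of the 5 symbol leaves contributes 2 states and 0 ε-transitions.
  b* — 4 states, 4 ε-transitions
  a | b | b* — 10 states, 10 ε-transitions
  (a | b | b*)? — 12 states, 13 ε-transitions
  (a | b | b*)?c — 14 states, 14 ε-transitions
  ((a | b | b*)?c)* — 16 states, 18 ε-transitions
  c((a | b | b*)?c)* — 18 states, 19 ε-transitions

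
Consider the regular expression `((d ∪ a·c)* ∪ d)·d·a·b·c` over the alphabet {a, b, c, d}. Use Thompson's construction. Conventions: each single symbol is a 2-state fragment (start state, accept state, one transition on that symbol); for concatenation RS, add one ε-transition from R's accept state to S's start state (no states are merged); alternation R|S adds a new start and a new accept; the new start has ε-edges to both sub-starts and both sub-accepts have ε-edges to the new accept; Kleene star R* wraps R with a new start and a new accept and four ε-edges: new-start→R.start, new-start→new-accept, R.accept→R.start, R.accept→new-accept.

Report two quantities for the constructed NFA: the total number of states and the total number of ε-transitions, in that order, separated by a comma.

22, 17

Bottom-up over the parse tree:
Each of the 8 symbol leaves contributes 2 states and 0 ε-transitions.
  a·c → 4 states, 1 ε-transition
  d ∪ a·c → 8 states, 5 ε-transitions
  (d ∪ a·c)* → 10 states, 9 ε-transitions
  (d ∪ a·c)* ∪ d → 14 states, 13 ε-transitions
  ((d ∪ a·c)* ∪ d)·d·a·b·c → 22 states, 17 ε-transitions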